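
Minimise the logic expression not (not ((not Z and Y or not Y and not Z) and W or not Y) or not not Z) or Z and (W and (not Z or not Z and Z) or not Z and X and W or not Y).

not (not ((not Z and Y or not Y and not Z) and W or not Y) or not not Z) or Z and (W and (not Z or not Z and Z) or not Z and X and W or not Y)
= not (not ((not Z and Y or not Y and not Z) and W or not Y) or not not Z) or Z and (W and not Z or not Z and X and W or not Y)
= not (not (not Z and W or not Y) or not not Z) or Z and (W and not Z or not Z and X and W or not Y)
= not (not (not Z and W or not Y) or not not Z) or Z and ((not Z or not Z and X) and W or not Y)
= (not Z and W or not Y) and not Z or Z and ((not Z or not Z and X) and W or not Y)
= (not Z and W or not Y) and not Z or Z and (not Z and W or not Y)
= not Z and W or not Y

not Z and W or not Y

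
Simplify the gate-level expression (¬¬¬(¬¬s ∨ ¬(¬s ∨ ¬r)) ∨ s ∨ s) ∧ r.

r

(¬¬¬(¬¬s ∨ ¬(¬s ∨ ¬r)) ∨ s ∨ s) ∧ r
= (¬¬(¬s ∧ (¬s ∨ ¬r)) ∨ s ∨ s) ∧ r   (De Morgan)
= (¬¬¬s ∨ s ∨ s) ∧ r   (absorption)
= (¬s ∨ s ∨ s) ∧ r   (double negation)
= (¬s ∨ s) ∧ r   (idempotence)
= r   (complement / identity)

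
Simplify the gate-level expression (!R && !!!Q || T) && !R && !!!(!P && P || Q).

!R && !Q

(!R && !!!Q || T) && !R && !!!(!P && P || Q)
= (!R && !!!Q || T) && !R && !!!Q   [complement / identity]
= !R && !!!Q   [absorption]
= !R && !Q   [double negation]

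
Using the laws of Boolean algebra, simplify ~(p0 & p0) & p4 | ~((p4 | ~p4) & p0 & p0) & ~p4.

~p0

~(p0 & p0) & p4 | ~((p4 | ~p4) & p0 & p0) & ~p4
= ~(p0 & p0) & p4 | ~(p0 & p0) & ~p4   [complement / identity]
= ~(p0 & p0)   [distribution]
= ~p0   [idempotence]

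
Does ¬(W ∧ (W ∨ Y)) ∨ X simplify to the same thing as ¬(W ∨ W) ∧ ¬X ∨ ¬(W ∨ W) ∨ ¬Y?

No

E1: ¬(W ∧ (W ∨ Y)) ∨ X
    = ¬W ∨ X   (absorption)
E2: ¬(W ∨ W) ∧ ¬X ∨ ¬(W ∨ W) ∨ ¬Y
    = ¬(W ∨ W) ∨ ¬Y   (absorption)
    = ¬W ∨ ¬Y   (idempotence)
These differ: at W=1, X=1, Y=1, E1 = 1 but E2 = 0.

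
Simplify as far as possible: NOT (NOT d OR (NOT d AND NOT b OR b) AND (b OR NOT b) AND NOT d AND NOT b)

d

NOT (NOT d OR (NOT d AND NOT b OR b) AND (b OR NOT b) AND NOT d AND NOT b)
= NOT (NOT d OR (NOT d AND NOT b OR b) AND NOT d AND NOT b)   — complement / identity
= NOT (NOT d OR NOT d AND NOT b)   — absorption
= NOT NOT d   — absorption
= d   — double negation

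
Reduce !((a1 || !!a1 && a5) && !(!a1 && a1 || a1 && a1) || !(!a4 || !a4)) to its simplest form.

!((a1 || !!a1 && a5) && !(!a1 && a1 || a1 && a1) || !(!a4 || !a4))
= !((a1 || a1 && a5) && !(!a1 && a1 || a1 && a1) || !(!a4 || !a4))
= !((a1 || a1 && a5) && !a1 || !(!a4 || !a4))
= !((a1 || a1 && a5) && !a1 || a4 && a4)
= !((a1 || a1 && a5) && !a1 || a4)
= !(a1 && !a1 || a4)
= !a4

!a4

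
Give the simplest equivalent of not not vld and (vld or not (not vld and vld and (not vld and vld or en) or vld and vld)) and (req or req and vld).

vld and req

not not vld and (vld or not (not vld and vld and (not vld and vld or en) or vld and vld)) and (req or req and vld)
= not not vld and (vld or not (not vld and vld or vld and vld)) and (req or req and vld)
= not not vld and (vld or not (not vld and vld or vld and vld)) and req
= vld and (vld or not (not vld and vld or vld and vld)) and req
= vld and (vld or not vld) and req
= vld and req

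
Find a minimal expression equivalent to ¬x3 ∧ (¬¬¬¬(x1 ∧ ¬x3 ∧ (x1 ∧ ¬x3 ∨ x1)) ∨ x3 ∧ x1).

¬x3 ∧ x1

¬x3 ∧ (¬¬¬¬(x1 ∧ ¬x3 ∧ (x1 ∧ ¬x3 ∨ x1)) ∨ x3 ∧ x1)
= ¬x3 ∧ (¬¬(x1 ∧ ¬x3 ∧ (x1 ∧ ¬x3 ∨ x1)) ∨ x3 ∧ x1)
= ¬x3 ∧ (x1 ∧ ¬x3 ∧ (x1 ∧ ¬x3 ∨ x1) ∨ x3 ∧ x1)
= ¬x3 ∧ (x1 ∧ ¬x3 ∨ x3 ∧ x1)
= ¬x3 ∧ x1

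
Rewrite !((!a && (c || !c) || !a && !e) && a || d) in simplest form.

!((!a && (c || !c) || !a && !e) && a || d)
= !((!a || !a && !e) && a || d)
= !(!a && a || d)
= !d

!d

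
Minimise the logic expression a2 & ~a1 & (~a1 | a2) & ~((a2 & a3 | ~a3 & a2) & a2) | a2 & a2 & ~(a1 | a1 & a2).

a2 & ~a1 & (~a1 | a2) & ~((a2 & a3 | ~a3 & a2) & a2) | a2 & a2 & ~(a1 | a1 & a2)
= a2 & ~a1 & (~a1 | a2) & ~((a2 & a3 | ~a3 & a2) & a2) | a2 & a2 & ~a1   (absorption)
= a2 & ~a1 & (~a1 | a2) & ~(a2 & a2) | a2 & a2 & ~a1   (distribution)
= a2 & ~a1 & (~a1 | a2) & ~a2 | a2 & a2 & ~a1   (idempotence)
= a2 & ~a1 & ~a2 | a2 & a2 & ~a1   (absorption)
= a2 & ~a1   (distribution)

a2 & ~a1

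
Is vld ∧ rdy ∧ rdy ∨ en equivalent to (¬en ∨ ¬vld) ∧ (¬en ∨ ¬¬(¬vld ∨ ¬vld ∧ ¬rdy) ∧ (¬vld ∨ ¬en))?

E1: vld ∧ rdy ∧ rdy ∨ en
    = vld ∧ rdy ∨ en
E2: (¬en ∨ ¬vld) ∧ (¬en ∨ ¬¬(¬vld ∨ ¬vld ∧ ¬rdy) ∧ (¬vld ∨ ¬en))
    = (¬en ∨ ¬vld) ∧ (¬en ∨ ¬¬¬vld ∧ (¬vld ∨ ¬en))
    = (¬en ∨ ¬vld) ∧ (¬en ∨ ¬vld ∧ (¬vld ∨ ¬en))
    = (¬en ∨ ¬vld) ∧ (¬en ∨ ¬vld)
    = ¬en ∨ ¬vld
These differ: at en=1, rdy=0, vld=1, E1 = 1 but E2 = 0.

No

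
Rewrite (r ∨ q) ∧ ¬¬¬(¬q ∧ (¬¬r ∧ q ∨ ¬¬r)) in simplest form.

q

(r ∨ q) ∧ ¬¬¬(¬q ∧ (¬¬r ∧ q ∨ ¬¬r))
= (r ∨ q) ∧ ¬¬¬(¬q ∧ ¬¬r)   — absorption
= (r ∨ q) ∧ ¬¬(q ∨ ¬r)   — De Morgan
= (r ∨ q) ∧ (q ∨ ¬r)   — double negation
= r ∧ ¬r ∨ q   — distribution
= q   — complement / identity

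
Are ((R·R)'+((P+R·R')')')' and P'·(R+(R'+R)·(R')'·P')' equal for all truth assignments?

E1: ((R·R)'+((P+R·R')')')'
    = (R'+((P+R·R')')')'   — idempotence
    = R·(P+R·R')'   — De Morgan
    = R·P'   — complement / identity
E2: P'·(R+(R'+R)·(R')'·P')'
    = P'·(R+(R')'·P')'   — complement / identity
    = P'·(R+R·P')'   — double negation
    = P'·R'   — absorption
These differ: at P=0, R=0, E1 = 0 but E2 = 1.

No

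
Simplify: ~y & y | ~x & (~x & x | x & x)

~y & y | ~x & (~x & x | x & x)
= ~x & (~x & x | x & x)   [complement / identity]
= ~x & x   [distribution]
= 0   [complement]

0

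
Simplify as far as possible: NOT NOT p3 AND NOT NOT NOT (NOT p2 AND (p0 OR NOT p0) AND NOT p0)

NOT NOT p3 AND NOT NOT NOT (NOT p2 AND (p0 OR NOT p0) AND NOT p0)
= NOT NOT p3 AND NOT NOT NOT (NOT p2 AND NOT p0)   — complement / identity
= p3 AND NOT NOT NOT (NOT p2 AND NOT p0)   — double negation
= p3 AND NOT (NOT p2 AND NOT p0)   — double negation
= p3 AND (p2 OR p0)   — De Morgan

p3 AND (p2 OR p0)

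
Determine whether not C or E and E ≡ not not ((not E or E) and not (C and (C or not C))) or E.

Yes

E1: not C or E and E
    = not C or E
E2: not not ((not E or E) and not (C and (C or not C))) or E
    = (not E or E) and not (C and (C or not C)) or E
    = not (C and (C or not C)) or E
    = not C or E
Both reduce to not C or E, so they are equivalent.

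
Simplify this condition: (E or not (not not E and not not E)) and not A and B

not A and B

(E or not (not not E and not not E)) and not A and B
= (E or not not not E) and not A and B   [idempotence]
= (E or not E) and not A and B   [double negation]
= not A and B   [complement / identity]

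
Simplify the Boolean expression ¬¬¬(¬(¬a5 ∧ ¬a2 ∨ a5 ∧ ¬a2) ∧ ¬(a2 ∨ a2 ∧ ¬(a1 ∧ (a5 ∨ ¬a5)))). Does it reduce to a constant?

True

¬¬¬(¬(¬a5 ∧ ¬a2 ∨ a5 ∧ ¬a2) ∧ ¬(a2 ∨ a2 ∧ ¬(a1 ∧ (a5 ∨ ¬a5))))
= ¬¬¬(¬(¬a5 ∧ ¬a2 ∨ a5 ∧ ¬a2) ∧ ¬(a2 ∨ a2 ∧ ¬a1))   (complement / identity)
= ¬¬¬(¬¬a2 ∧ ¬(a2 ∨ a2 ∧ ¬a1))   (distribution)
= ¬¬¬(¬¬a2 ∧ ¬a2)   (absorption)
= ¬(¬¬a2 ∧ ¬a2)   (double negation)
= ¬a2 ∨ a2   (De Morgan)
= True   (complement)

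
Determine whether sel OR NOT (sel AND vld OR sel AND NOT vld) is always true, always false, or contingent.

sel OR NOT (sel AND vld OR sel AND NOT vld)
= sel OR NOT sel   (distribution)
= TRUE   (complement)

always true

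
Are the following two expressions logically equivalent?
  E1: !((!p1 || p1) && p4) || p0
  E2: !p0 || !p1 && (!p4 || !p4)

E1: !((!p1 || p1) && p4) || p0
    = !p4 || p0   — complement / identity
E2: !p0 || !p1 && (!p4 || !p4)
    = !p0 || !p1 && !p4   — idempotence
These differ: at p0=1, p1=1, p4=1, E1 = 1 but E2 = 0.

No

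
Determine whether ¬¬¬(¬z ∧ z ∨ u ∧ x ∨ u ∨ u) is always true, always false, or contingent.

¬¬¬(¬z ∧ z ∨ u ∧ x ∨ u ∨ u)
= ¬¬¬(¬z ∧ z ∨ u ∨ u)   [absorption]
= ¬(¬z ∧ z ∨ u ∨ u)   [double negation]
= ¬(u ∨ u)   [complement / identity]
= ¬u   [idempotence]
This depends on u, so it is not a constant.

contingent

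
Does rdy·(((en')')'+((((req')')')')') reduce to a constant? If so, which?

no

rdy·(((en')')'+((((req')')')')')
= rdy·(en'+((((req')')')')')   (double negation)
= rdy·(en'+((req')')')   (double negation)
= rdy·(en'+req')   (double negation)
This depends on en, rdy, req, so it is not a constant.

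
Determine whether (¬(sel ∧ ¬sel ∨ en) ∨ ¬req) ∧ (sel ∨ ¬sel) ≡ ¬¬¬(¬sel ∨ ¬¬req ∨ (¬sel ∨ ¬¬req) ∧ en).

E1: (¬(sel ∧ ¬sel ∨ en) ∨ ¬req) ∧ (sel ∨ ¬sel)
    = ¬(sel ∧ ¬sel ∨ en) ∨ ¬req   — complement / identity
    = ¬en ∨ ¬req   — complement / identity
E2: ¬¬¬(¬sel ∨ ¬¬req ∨ (¬sel ∨ ¬¬req) ∧ en)
    = ¬¬¬(¬sel ∨ ¬¬req)   — absorption
    = ¬(¬sel ∨ ¬¬req)   — double negation
    = sel ∧ ¬req   — De Morgan
These differ: at en=0, req=0, sel=0, E1 = 1 but E2 = 0.

No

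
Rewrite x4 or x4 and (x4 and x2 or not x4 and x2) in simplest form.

x4 or x4 and (x4 and x2 or not x4 and x2)
= x4 or x4 and x2
= x4

x4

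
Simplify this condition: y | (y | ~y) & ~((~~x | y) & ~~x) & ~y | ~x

y | (y | ~y) & ~((~~x | y) & ~~x) & ~y | ~x
= y | ~((~~x | y) & ~~x) & ~y | ~x   — complement / identity
= y | ~~~x & ~y | ~x   — absorption
= y | ~x & ~y | ~x   — double negation
= y | ~x   — absorption

y | ~x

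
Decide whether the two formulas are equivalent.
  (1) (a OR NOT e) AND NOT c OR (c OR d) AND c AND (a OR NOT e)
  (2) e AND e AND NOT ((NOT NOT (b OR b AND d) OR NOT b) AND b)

No

E1: (a OR NOT e) AND NOT c OR (c OR d) AND c AND (a OR NOT e)
    = (a OR NOT e) AND NOT c OR c AND (a OR NOT e)   (absorption)
    = a OR NOT e   (distribution)
E2: e AND e AND NOT ((NOT NOT (b OR b AND d) OR NOT b) AND b)
    = e AND e AND NOT ((NOT NOT b OR NOT b) AND b)   (absorption)
    = e AND NOT ((NOT NOT b OR NOT b) AND b)   (idempotence)
    = e AND NOT ((b OR NOT b) AND b)   (double negation)
    = e AND NOT b   (complement / identity)
These differ: at a=1, b=0, c=0, d=1, e=0, E1 = 1 but E2 = 0.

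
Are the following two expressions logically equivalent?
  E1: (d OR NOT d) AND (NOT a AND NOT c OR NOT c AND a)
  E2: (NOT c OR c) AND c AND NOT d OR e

E1: (d OR NOT d) AND (NOT a AND NOT c OR NOT c AND a)
    = (d OR NOT d) AND NOT c   [distribution]
    = NOT c   [complement / identity]
E2: (NOT c OR c) AND c AND NOT d OR e
    = c AND NOT d OR e   [complement / identity]
These differ: at a=0, c=1, d=0, e=1, E1 = 0 but E2 = 1.

No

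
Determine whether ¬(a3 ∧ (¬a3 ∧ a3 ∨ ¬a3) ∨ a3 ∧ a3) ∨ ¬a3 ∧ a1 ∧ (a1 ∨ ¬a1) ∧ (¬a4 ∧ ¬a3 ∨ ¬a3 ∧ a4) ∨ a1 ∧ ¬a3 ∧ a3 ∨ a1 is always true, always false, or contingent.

contingent

¬(a3 ∧ (¬a3 ∧ a3 ∨ ¬a3) ∨ a3 ∧ a3) ∨ ¬a3 ∧ a1 ∧ (a1 ∨ ¬a1) ∧ (¬a4 ∧ ¬a3 ∨ ¬a3 ∧ a4) ∨ a1 ∧ ¬a3 ∧ a3 ∨ a1
= ¬(a3 ∧ (¬a3 ∧ a3 ∨ ¬a3) ∨ a3 ∧ a3) ∨ ¬a3 ∧ a1 ∧ (¬a4 ∧ ¬a3 ∨ ¬a3 ∧ a4) ∨ a1 ∧ ¬a3 ∧ a3 ∨ a1   (complement / identity)
= ¬(a3 ∧ (¬a3 ∧ a3 ∨ ¬a3) ∨ a3 ∧ a3) ∨ ¬a3 ∧ a1 ∧ ¬a3 ∨ a1 ∧ ¬a3 ∧ a3 ∨ a1   (distribution)
= ¬(a3 ∧ ¬a3 ∨ a3 ∧ a3) ∨ ¬a3 ∧ a1 ∧ ¬a3 ∨ a1 ∧ ¬a3 ∧ a3 ∨ a1   (complement / identity)
= ¬a3 ∨ ¬a3 ∧ a1 ∧ ¬a3 ∨ a1 ∧ ¬a3 ∧ a3 ∨ a1   (distribution)
= ¬a3 ∨ a1 ∧ ¬a3 ∨ a1   (distribution)
= ¬a3 ∨ a1   (absorption)
This depends on a1, a3, so it is not a constant.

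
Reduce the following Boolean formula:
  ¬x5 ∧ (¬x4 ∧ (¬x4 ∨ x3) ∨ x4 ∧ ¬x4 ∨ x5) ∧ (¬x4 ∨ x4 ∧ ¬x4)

¬x5 ∧ ¬x4

¬x5 ∧ (¬x4 ∧ (¬x4 ∨ x3) ∨ x4 ∧ ¬x4 ∨ x5) ∧ (¬x4 ∨ x4 ∧ ¬x4)
= ¬x5 ∧ (¬x4 ∨ x4 ∧ ¬x4 ∨ x5) ∧ (¬x4 ∨ x4 ∧ ¬x4)   [absorption]
= ¬x5 ∧ (¬x4 ∨ x4 ∧ ¬x4)   [absorption]
= ¬x5 ∧ ¬x4   [complement / identity]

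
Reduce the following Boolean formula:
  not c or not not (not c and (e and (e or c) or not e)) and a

not c

not c or not not (not c and (e and (e or c) or not e)) and a
= not c or not not (not c and (e or not e)) and a   [absorption]
= not c or not not not c and a   [complement / identity]
= not c or not c and a   [double negation]
= not c   [absorption]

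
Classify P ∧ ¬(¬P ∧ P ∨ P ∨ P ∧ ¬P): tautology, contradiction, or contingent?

P ∧ ¬(¬P ∧ P ∨ P ∨ P ∧ ¬P)
= P ∧ ¬(P ∨ P ∧ ¬P)   (complement / identity)
= P ∧ ¬P   (complement / identity)
= False   (complement)

contradiction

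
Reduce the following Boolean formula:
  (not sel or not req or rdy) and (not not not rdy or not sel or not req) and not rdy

(not sel or not req or rdy) and (not not not rdy or not sel or not req) and not rdy
= (not sel or not req or rdy) and (not rdy or not sel or not req) and not rdy   (double negation)
= (rdy and not rdy or not sel or not req) and not rdy   (distribution)
= (not sel or not req) and not rdy   (complement / identity)

(not sel or not req) and not rdy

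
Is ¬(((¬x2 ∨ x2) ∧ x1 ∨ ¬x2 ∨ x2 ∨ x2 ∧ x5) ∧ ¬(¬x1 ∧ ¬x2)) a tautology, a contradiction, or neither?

neither

¬(((¬x2 ∨ x2) ∧ x1 ∨ ¬x2 ∨ x2 ∨ x2 ∧ x5) ∧ ¬(¬x1 ∧ ¬x2))
= ¬(((¬x2 ∨ x2) ∧ x1 ∨ ¬x2 ∨ x2) ∧ ¬(¬x1 ∧ ¬x2))   [absorption]
= ¬((¬x2 ∨ x2) ∧ ¬(¬x1 ∧ ¬x2))   [absorption]
= ¬¬(¬x1 ∧ ¬x2)   [complement / identity]
= ¬x1 ∧ ¬x2   [double negation]
This depends on x1, x2, so it is not a constant.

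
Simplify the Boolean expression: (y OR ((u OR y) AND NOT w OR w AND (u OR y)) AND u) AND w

(y OR ((u OR y) AND NOT w OR w AND (u OR y)) AND u) AND w
= (y OR (u OR y) AND u) AND w   [distribution]
= (y OR u) AND w   [absorption]

(y OR u) AND w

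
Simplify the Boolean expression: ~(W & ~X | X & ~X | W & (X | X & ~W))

~(W & ~X | X & ~X | W & (X | X & ~W))
= ~(W & ~X | W & (X | X & ~W))
= ~(W & ~X | W & X)
= ~W

~W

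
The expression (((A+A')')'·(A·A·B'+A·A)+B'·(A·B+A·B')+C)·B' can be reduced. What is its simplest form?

(A+C)·B'

(((A+A')')'·(A·A·B'+A·A)+B'·(A·B+A·B')+C)·B'
= ((A+A')·(A·A·B'+A·A)+B'·(A·B+A·B')+C)·B'   [double negation]
= ((A+A')·A·A+B'·(A·B+A·B')+C)·B'   [absorption]
= (A·A+B'·(A·B+A·B')+C)·B'   [complement / identity]
= (A·A+B'·A+C)·B'   [distribution]
= ((A+B')·A+C)·B'   [distribution]
= (A+C)·B'   [absorption]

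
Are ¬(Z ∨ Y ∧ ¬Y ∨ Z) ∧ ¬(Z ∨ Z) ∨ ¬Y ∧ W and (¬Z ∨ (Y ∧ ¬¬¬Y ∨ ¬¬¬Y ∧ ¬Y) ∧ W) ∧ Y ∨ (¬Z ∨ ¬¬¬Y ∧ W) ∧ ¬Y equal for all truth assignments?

E1: ¬(Z ∨ Y ∧ ¬Y ∨ Z) ∧ ¬(Z ∨ Z) ∨ ¬Y ∧ W
    = ¬(Z ∨ Z) ∧ ¬(Z ∨ Z) ∨ ¬Y ∧ W   (complement / identity)
    = ¬(Z ∨ Z) ∨ ¬Y ∧ W   (idempotence)
    = ¬Z ∨ ¬Y ∧ W   (idempotence)
E2: (¬Z ∨ (Y ∧ ¬¬¬Y ∨ ¬¬¬Y ∧ ¬Y) ∧ W) ∧ Y ∨ (¬Z ∨ ¬¬¬Y ∧ W) ∧ ¬Y
    = (¬Z ∨ ¬¬¬Y ∧ W) ∧ Y ∨ (¬Z ∨ ¬¬¬Y ∧ W) ∧ ¬Y   (distribution)
    = ¬Z ∨ ¬¬¬Y ∧ W   (distribution)
    = ¬Z ∨ ¬Y ∧ W   (double negation)
Both reduce to ¬Z ∨ ¬Y ∧ W, so they are equivalent.

Yes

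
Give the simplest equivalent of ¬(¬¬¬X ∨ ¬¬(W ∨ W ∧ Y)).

¬(¬¬¬X ∨ ¬¬(W ∨ W ∧ Y))
= ¬(¬¬¬X ∨ ¬¬W)   — absorption
= ¬(¬X ∨ ¬¬W)   — double negation
= X ∧ ¬W   — De Morgan

X ∧ ¬W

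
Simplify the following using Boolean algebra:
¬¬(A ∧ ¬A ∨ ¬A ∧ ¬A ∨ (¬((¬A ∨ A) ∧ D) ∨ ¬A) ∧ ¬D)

¬A ∨ ¬D

¬¬(A ∧ ¬A ∨ ¬A ∧ ¬A ∨ (¬((¬A ∨ A) ∧ D) ∨ ¬A) ∧ ¬D)
= ¬¬(¬A ∨ (¬((¬A ∨ A) ∧ D) ∨ ¬A) ∧ ¬D)   [distribution]
= ¬¬(¬A ∨ (¬D ∨ ¬A) ∧ ¬D)   [complement / identity]
= ¬A ∨ (¬D ∨ ¬A) ∧ ¬D   [double negation]
= ¬A ∨ ¬D   [absorption]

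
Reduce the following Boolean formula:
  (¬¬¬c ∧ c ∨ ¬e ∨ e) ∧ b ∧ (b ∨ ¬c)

b

(¬¬¬c ∧ c ∨ ¬e ∨ e) ∧ b ∧ (b ∨ ¬c)
= (¬c ∧ c ∨ ¬e ∨ e) ∧ b ∧ (b ∨ ¬c)   — double negation
= (¬e ∨ e) ∧ b ∧ (b ∨ ¬c)   — complement / identity
= (¬e ∨ e) ∧ b   — absorption
= b   — complement / identity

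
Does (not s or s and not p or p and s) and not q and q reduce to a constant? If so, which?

(not s or s and not p or p and s) and not q and q
= (not s or s) and not q and q
= not q and q
= False

yes, False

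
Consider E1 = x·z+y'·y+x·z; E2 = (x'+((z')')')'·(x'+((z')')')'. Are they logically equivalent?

Yes

E1: x·z+y'·y+x·z
    = x·z+x·z   (complement / identity)
    = x·z   (idempotence)
E2: (x'+((z')')')'·(x'+((z')')')'
    = (x'+((z')')')'   (idempotence)
    = (x'+z')'   (double negation)
    = x·z   (De Morgan)
Both reduce to x·z, so they are equivalent.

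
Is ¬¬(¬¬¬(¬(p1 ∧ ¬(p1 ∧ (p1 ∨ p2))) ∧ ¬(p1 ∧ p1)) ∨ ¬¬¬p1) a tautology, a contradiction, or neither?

¬¬(¬¬¬(¬(p1 ∧ ¬(p1 ∧ (p1 ∨ p2))) ∧ ¬(p1 ∧ p1)) ∨ ¬¬¬p1)
= ¬(¬¬(¬(p1 ∧ ¬(p1 ∧ (p1 ∨ p2))) ∧ ¬(p1 ∧ p1)) ∧ ¬¬p1)   [De Morgan]
= ¬(¬¬(¬(p1 ∧ ¬p1) ∧ ¬(p1 ∧ p1)) ∧ ¬¬p1)   [absorption]
= ¬(¬(p1 ∧ ¬p1) ∧ ¬(p1 ∧ p1)) ∨ ¬p1   [De Morgan]
= p1 ∧ ¬p1 ∨ p1 ∧ p1 ∨ ¬p1   [De Morgan]
= p1 ∨ ¬p1   [distribution]
= True   [complement]

tautology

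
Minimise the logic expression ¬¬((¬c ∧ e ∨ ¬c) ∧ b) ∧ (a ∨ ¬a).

¬c ∧ b

¬¬((¬c ∧ e ∨ ¬c) ∧ b) ∧ (a ∨ ¬a)
= ¬¬(¬c ∧ b) ∧ (a ∨ ¬a)
= ¬¬(¬c ∧ b)
= ¬c ∧ b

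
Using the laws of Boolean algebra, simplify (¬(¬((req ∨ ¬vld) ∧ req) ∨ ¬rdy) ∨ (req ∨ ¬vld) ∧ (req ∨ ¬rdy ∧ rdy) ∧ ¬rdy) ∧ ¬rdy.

req ∧ ¬rdy

(¬(¬((req ∨ ¬vld) ∧ req) ∨ ¬rdy) ∨ (req ∨ ¬vld) ∧ (req ∨ ¬rdy ∧ rdy) ∧ ¬rdy) ∧ ¬rdy
= ((req ∨ ¬vld) ∧ req ∧ rdy ∨ (req ∨ ¬vld) ∧ (req ∨ ¬rdy ∧ rdy) ∧ ¬rdy) ∧ ¬rdy   (De Morgan)
= ((req ∨ ¬vld) ∧ req ∧ rdy ∨ (req ∨ ¬vld) ∧ req ∧ ¬rdy) ∧ ¬rdy   (complement / identity)
= (req ∨ ¬vld) ∧ req ∧ ¬rdy   (distribution)
= req ∧ ¬rdy   (absorption)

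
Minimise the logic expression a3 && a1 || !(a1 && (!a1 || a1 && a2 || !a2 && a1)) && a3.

a3

a3 && a1 || !(a1 && (!a1 || a1 && a2 || !a2 && a1)) && a3
= a3 && a1 || !(a1 && (!a1 || a1)) && a3   [distribution]
= a3 && a1 || !a1 && a3   [complement / identity]
= a3   [distribution]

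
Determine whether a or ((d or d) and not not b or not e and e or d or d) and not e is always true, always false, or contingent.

contingent

a or ((d or d) and not not b or not e and e or d or d) and not e
= a or ((d or d) and not not b or d or d) and not e   — complement / identity
= a or ((d or d) and b or d or d) and not e   — double negation
= a or (d or d) and not e   — absorption
= a or d and not e   — idempotence
This depends on a, d, e, so it is not a constant.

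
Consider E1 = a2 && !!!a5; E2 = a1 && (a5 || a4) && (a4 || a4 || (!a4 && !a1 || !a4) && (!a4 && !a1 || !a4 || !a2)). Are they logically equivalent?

No

E1: a2 && !!!a5
    = a2 && !a5   [double negation]
E2: a1 && (a5 || a4) && (a4 || a4 || (!a4 && !a1 || !a4) && (!a4 && !a1 || !a4 || !a2))
    = a1 && (a5 || a4) && (a4 || a4 || !a4 && !a1 || !a4)   [absorption]
    = a1 && (a5 || a4) && (a4 || a4 || !a4)   [absorption]
    = a1 && (a5 || a4) && (a4 || !a4)   [idempotence]
    = a1 && (a5 || a4)   [complement / identity]
These differ: at a1=1, a2=0, a4=1, a5=1, E1 = 0 but E2 = 1.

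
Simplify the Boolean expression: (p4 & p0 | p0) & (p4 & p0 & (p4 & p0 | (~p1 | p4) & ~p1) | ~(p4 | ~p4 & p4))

(p4 & p0 | p0) & (p4 & p0 & (p4 & p0 | (~p1 | p4) & ~p1) | ~(p4 | ~p4 & p4))
= (p4 & p0 | p0) & (p4 & p0 & (p4 & p0 | ~p1) | ~(p4 | ~p4 & p4))   — absorption
= (p4 & p0 | p0) & (p4 & p0 & (p4 & p0 | ~p1) | ~p4)   — complement / identity
= (p4 & p0 | p0) & (p4 & p0 | ~p4)   — absorption
= p4 & p0 | p0 & ~p4   — distribution
= p0   — distribution

p0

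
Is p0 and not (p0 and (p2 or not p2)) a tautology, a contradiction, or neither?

p0 and not (p0 and (p2 or not p2))
= p0 and not p0   (complement / identity)
= False   (complement)

contradiction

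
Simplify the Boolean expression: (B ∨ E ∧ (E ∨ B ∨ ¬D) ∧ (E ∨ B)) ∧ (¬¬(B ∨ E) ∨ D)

(B ∨ E ∧ (E ∨ B ∨ ¬D) ∧ (E ∨ B)) ∧ (¬¬(B ∨ E) ∨ D)
= (B ∨ E ∧ (E ∨ B)) ∧ (¬¬(B ∨ E) ∨ D)   — absorption
= (B ∨ E ∧ (E ∨ B)) ∧ (B ∨ E ∨ D)   — double negation
= (B ∨ E) ∧ (B ∨ E ∨ D)   — absorption
= B ∨ E   — absorption

B ∨ E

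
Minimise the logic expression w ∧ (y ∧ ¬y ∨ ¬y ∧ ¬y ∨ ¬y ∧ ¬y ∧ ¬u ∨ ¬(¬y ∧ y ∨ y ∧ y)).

w ∧ (y ∧ ¬y ∨ ¬y ∧ ¬y ∨ ¬y ∧ ¬y ∧ ¬u ∨ ¬(¬y ∧ y ∨ y ∧ y))
= w ∧ (y ∧ ¬y ∨ ¬y ∧ ¬y ∨ ¬(¬y ∧ y ∨ y ∧ y))   — absorption
= w ∧ (¬y ∨ ¬(¬y ∧ y ∨ y ∧ y))   — distribution
= w ∧ (¬y ∨ ¬y)   — distribution
= w ∧ ¬y   — idempotence

w ∧ ¬y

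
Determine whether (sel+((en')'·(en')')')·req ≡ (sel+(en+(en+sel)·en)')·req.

E1: (sel+((en')'·(en')')')·req
    = (sel+((en')')')·req   — idempotence
    = (sel+en')·req   — double negation
E2: (sel+(en+(en+sel)·en)')·req
    = (sel+(en+en)')·req   — absorption
    = (sel+en')·req   — idempotence
Both reduce to (sel+en')·req, so they are equivalent.

Yes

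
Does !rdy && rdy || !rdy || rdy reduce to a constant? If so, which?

!rdy && rdy || !rdy || rdy
= !rdy || rdy   (complement / identity)
= true   (complement)

yes, True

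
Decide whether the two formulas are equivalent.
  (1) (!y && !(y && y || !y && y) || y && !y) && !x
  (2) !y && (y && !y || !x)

Yes

E1: (!y && !(y && y || !y && y) || y && !y) && !x
    = (!y && !y || y && !y) && !x   — distribution
    = !y && (!y || y) && !x   — distribution
    = !y && !x   — complement / identity
E2: !y && (y && !y || !x)
    = !y && !x   — complement / identity
Both reduce to !y && !x, so they are equivalent.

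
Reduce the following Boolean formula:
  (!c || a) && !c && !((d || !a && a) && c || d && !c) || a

(!c || a) && !c && !((d || !a && a) && c || d && !c) || a
= (!c || a) && !c && !(d && c || d && !c) || a
= !c && !(d && c || d && !c) || a
= !c && !d || a

!c && !d || a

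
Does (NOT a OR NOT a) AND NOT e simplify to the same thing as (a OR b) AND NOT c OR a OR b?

E1: (NOT a OR NOT a) AND NOT e
    = NOT a AND NOT e
E2: (a OR b) AND NOT c OR a OR b
    = a OR b
These differ: at a=1, b=1, c=0, e=1, E1 = 0 but E2 = 1.

No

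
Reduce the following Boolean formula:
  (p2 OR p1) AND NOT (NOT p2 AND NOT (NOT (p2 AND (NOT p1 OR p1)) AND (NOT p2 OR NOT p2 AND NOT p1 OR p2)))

p2 OR p1

(p2 OR p1) AND NOT (NOT p2 AND NOT (NOT (p2 AND (NOT p1 OR p1)) AND (NOT p2 OR NOT p2 AND NOT p1 OR p2)))
= (p2 OR p1) AND NOT (NOT p2 AND NOT (NOT p2 AND (NOT p2 OR NOT p2 AND NOT p1 OR p2)))   [complement / identity]
= (p2 OR p1) AND (p2 OR NOT p2 AND (NOT p2 OR NOT p2 AND NOT p1 OR p2))   [De Morgan]
= (p2 OR p1) AND (p2 OR NOT p2 AND (NOT p2 OR p2))   [absorption]
= (p2 OR p1) AND (p2 OR NOT p2)   [complement / identity]
= p2 OR p1   [complement / identity]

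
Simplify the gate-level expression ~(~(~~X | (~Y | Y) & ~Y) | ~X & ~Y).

X

~(~(~~X | (~Y | Y) & ~Y) | ~X & ~Y)
= ~(~(~~X | ~Y) | ~X & ~Y)   [complement / identity]
= ~(~X & Y | ~X & ~Y)   [De Morgan]
= ~~X   [distribution]
= X   [double negation]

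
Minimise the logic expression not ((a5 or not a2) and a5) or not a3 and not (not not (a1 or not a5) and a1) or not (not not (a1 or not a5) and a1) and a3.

not ((a5 or not a2) and a5) or not a3 and not (not not (a1 or not a5) and a1) or not (not not (a1 or not a5) and a1) and a3
= not ((a5 or not a2) and a5) or not (not not (a1 or not a5) and a1)   [distribution]
= not ((a5 or not a2) and a5) or not ((a1 or not a5) and a1)   [double negation]
= not ((a5 or not a2) and a5) or not a1   [absorption]
= not a5 or not a1   [absorption]

not a5 or not a1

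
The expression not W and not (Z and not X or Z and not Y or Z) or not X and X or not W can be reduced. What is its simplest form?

not W

not W and not (Z and not X or Z and not Y or Z) or not X and X or not W
= not W and not (Z and not X or Z) or not X and X or not W
= not W and not Z or not X and X or not W
= not W and not Z or not W
= not W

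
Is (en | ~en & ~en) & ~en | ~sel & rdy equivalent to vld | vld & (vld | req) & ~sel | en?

No

E1: (en | ~en & ~en) & ~en | ~sel & rdy
    = (en | ~en) & ~en | ~sel & rdy   [idempotence]
    = ~en | ~sel & rdy   [complement / identity]
E2: vld | vld & (vld | req) & ~sel | en
    = vld | vld & ~sel | en   [absorption]
    = vld | en   [absorption]
These differ: at en=1, rdy=0, req=0, sel=1, vld=0, E1 = 0 but E2 = 1.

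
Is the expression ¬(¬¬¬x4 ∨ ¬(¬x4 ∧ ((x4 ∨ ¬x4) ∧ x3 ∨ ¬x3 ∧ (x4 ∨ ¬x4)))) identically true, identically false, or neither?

identically false

¬(¬¬¬x4 ∨ ¬(¬x4 ∧ ((x4 ∨ ¬x4) ∧ x3 ∨ ¬x3 ∧ (x4 ∨ ¬x4))))
= ¬(¬x4 ∨ ¬(¬x4 ∧ ((x4 ∨ ¬x4) ∧ x3 ∨ ¬x3 ∧ (x4 ∨ ¬x4))))   [double negation]
= ¬(¬x4 ∨ ¬(¬x4 ∧ (x4 ∨ ¬x4)))   [distribution]
= ¬(¬x4 ∨ ¬¬x4)   [complement / identity]
= x4 ∧ ¬x4   [De Morgan]
= False   [complement]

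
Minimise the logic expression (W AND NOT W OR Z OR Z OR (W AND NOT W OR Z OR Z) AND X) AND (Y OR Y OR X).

(W AND NOT W OR Z OR Z OR (W AND NOT W OR Z OR Z) AND X) AND (Y OR Y OR X)
= (W AND NOT W OR Z OR Z) AND (Y OR Y OR X)
= (Z OR Z) AND (Y OR Y OR X)
= Z AND (Y OR Y OR X)
= Z AND (Y OR X)

Z AND (Y OR X)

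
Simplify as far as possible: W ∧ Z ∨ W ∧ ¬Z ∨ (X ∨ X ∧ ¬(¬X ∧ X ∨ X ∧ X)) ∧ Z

W ∧ Z ∨ W ∧ ¬Z ∨ (X ∨ X ∧ ¬(¬X ∧ X ∨ X ∧ X)) ∧ Z
= W ∨ (X ∨ X ∧ ¬(¬X ∧ X ∨ X ∧ X)) ∧ Z   [distribution]
= W ∨ (X ∨ X ∧ ¬X) ∧ Z   [distribution]
= W ∨ X ∧ Z   [complement / identity]

W ∨ X ∧ Z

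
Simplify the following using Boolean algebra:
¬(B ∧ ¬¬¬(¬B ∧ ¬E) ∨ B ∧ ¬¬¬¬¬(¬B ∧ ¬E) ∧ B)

¬(B ∧ ¬¬¬(¬B ∧ ¬E) ∨ B ∧ ¬¬¬¬¬(¬B ∧ ¬E) ∧ B)
= ¬(B ∧ ¬¬¬(¬B ∧ ¬E) ∨ B ∧ ¬¬¬(¬B ∧ ¬E) ∧ B)   — double negation
= ¬(B ∧ ¬¬¬(¬B ∧ ¬E))   — absorption
= ¬(B ∧ ¬¬(B ∨ E))   — De Morgan
= ¬(B ∧ (B ∨ E))   — double negation
= ¬B   — absorption

¬B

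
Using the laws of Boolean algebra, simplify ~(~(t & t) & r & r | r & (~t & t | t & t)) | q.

~r | q

~(~(t & t) & r & r | r & (~t & t | t & t)) | q
= ~(~t & r & r | r & (~t & t | t & t)) | q   — idempotence
= ~(~t & r & r | r & t) | q   — distribution
= ~(~t & r | r & t) | q   — idempotence
= ~r | q   — distribution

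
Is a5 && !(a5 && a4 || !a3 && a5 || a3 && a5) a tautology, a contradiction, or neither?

contradiction

a5 && !(a5 && a4 || !a3 && a5 || a3 && a5)
= a5 && !(a5 && a4 || a5)   (distribution)
= a5 && !a5   (absorption)
= false   (complement)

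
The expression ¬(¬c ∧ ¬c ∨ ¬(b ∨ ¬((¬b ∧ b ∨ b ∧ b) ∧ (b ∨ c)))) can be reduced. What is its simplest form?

c

¬(¬c ∧ ¬c ∨ ¬(b ∨ ¬((¬b ∧ b ∨ b ∧ b) ∧ (b ∨ c))))
= ¬(¬c ∧ ¬c ∨ ¬(b ∨ ¬(b ∧ (b ∨ c))))
= ¬(¬c ∨ ¬(b ∨ ¬(b ∧ (b ∨ c))))
= c ∧ (b ∨ ¬(b ∧ (b ∨ c)))
= c ∧ (b ∨ ¬b)
= c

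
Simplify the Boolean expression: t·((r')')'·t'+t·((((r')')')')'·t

t·r'

t·((r')')'·t'+t·((((r')')')')'·t
= t·((r')')'·t'+t·((r')')'·t   (double negation)
= t·((r')')'   (distribution)
= t·r'   (double negation)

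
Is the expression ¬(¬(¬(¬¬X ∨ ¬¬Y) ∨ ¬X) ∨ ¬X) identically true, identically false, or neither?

identically false

¬(¬(¬(¬¬X ∨ ¬¬Y) ∨ ¬X) ∨ ¬X)
= (¬(¬¬X ∨ ¬¬Y) ∨ ¬X) ∧ X   — De Morgan
= (¬X ∧ ¬Y ∨ ¬X) ∧ X   — De Morgan
= ¬X ∧ X   — absorption
= False   — complement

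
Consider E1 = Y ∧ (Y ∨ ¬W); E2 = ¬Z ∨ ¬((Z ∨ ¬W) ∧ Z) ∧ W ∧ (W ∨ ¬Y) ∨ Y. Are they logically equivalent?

No

E1: Y ∧ (Y ∨ ¬W)
    = Y   — absorption
E2: ¬Z ∨ ¬((Z ∨ ¬W) ∧ Z) ∧ W ∧ (W ∨ ¬Y) ∨ Y
    = ¬Z ∨ ¬((Z ∨ ¬W) ∧ Z) ∧ W ∨ Y   — absorption
    = ¬Z ∨ ¬Z ∧ W ∨ Y   — absorption
    = ¬Z ∨ Y   — absorption
These differ: at W=1, Y=0, Z=0, E1 = 0 but E2 = 1.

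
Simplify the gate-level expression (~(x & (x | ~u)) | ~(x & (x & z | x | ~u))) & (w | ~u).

(~(x & (x | ~u)) | ~(x & (x & z | x | ~u))) & (w | ~u)
= (~(x & (x | ~u)) | ~(x & (x | ~u))) & (w | ~u)   — absorption
= ~(x & (x | ~u)) & (w | ~u)   — idempotence
= ~x & (w | ~u)   — absorption

~x & (w | ~u)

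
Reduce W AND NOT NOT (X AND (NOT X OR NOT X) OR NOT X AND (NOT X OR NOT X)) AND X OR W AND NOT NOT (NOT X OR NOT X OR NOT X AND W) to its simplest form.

W AND NOT NOT (X AND (NOT X OR NOT X) OR NOT X AND (NOT X OR NOT X)) AND X OR W AND NOT NOT (NOT X OR NOT X OR NOT X AND W)
= W AND NOT NOT (NOT X OR NOT X) AND X OR W AND NOT NOT (NOT X OR NOT X OR NOT X AND W)   [distribution]
= W AND NOT NOT (NOT X OR NOT X) AND X OR W AND NOT NOT (NOT X OR NOT X)   [absorption]
= W AND NOT NOT (NOT X OR NOT X)   [absorption]
= W AND NOT NOT NOT X   [idempotence]
= W AND NOT X   [double negation]

W AND NOT X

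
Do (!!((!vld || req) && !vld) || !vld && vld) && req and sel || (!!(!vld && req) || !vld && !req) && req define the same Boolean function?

E1: (!!((!vld || req) && !vld) || !vld && vld) && req
    = ((!vld || req) && !vld || !vld && vld) && req   [double negation]
    = (!vld || req) && !vld && req   [complement / identity]
    = !vld && req   [absorption]
E2: sel || (!!(!vld && req) || !vld && !req) && req
    = sel || (!vld && req || !vld && !req) && req   [double negation]
    = sel || !vld && req   [distribution]
These differ: at req=0, sel=1, vld=0, E1 = 0 but E2 = 1.

No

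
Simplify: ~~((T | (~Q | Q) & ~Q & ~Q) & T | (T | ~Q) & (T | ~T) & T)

T

~~((T | (~Q | Q) & ~Q & ~Q) & T | (T | ~Q) & (T | ~T) & T)
= ~~((T | ~Q & ~Q) & T | (T | ~Q) & (T | ~T) & T)   (complement / identity)
= ~~((T | ~Q & ~Q) & T | (T | ~Q) & T)   (complement / identity)
= ~~((T | ~Q) & T | (T | ~Q) & T)   (idempotence)
= ~~((T | ~Q) & T)   (idempotence)
= ~~T   (absorption)
= T   (double negation)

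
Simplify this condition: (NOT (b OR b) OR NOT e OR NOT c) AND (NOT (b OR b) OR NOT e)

NOT b OR NOT e

(NOT (b OR b) OR NOT e OR NOT c) AND (NOT (b OR b) OR NOT e)
= NOT (b OR b) OR NOT e   (absorption)
= NOT b OR NOT e   (idempotence)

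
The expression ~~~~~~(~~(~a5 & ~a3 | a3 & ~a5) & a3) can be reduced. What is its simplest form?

~a5 & a3

~~~~~~(~~(~a5 & ~a3 | a3 & ~a5) & a3)
= ~~~~~~(~~~a5 & a3)   — distribution
= ~~~~(~~~a5 & a3)   — double negation
= ~~(~~~a5 & a3)   — double negation
= ~~~a5 & a3   — double negation
= ~a5 & a3   — double negation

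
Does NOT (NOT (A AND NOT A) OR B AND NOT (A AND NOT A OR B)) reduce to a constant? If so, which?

NOT (NOT (A AND NOT A) OR B AND NOT (A AND NOT A OR B))
= NOT (NOT (A AND NOT A) OR B AND NOT B)   [complement / identity]
= NOT NOT (A AND NOT A)   [complement / identity]
= A AND NOT A   [double negation]
= FALSE   [complement]

yes, False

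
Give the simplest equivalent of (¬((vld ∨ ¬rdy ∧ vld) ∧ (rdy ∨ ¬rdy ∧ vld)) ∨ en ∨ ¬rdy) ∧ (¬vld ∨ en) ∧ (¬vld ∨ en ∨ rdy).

(¬((vld ∨ ¬rdy ∧ vld) ∧ (rdy ∨ ¬rdy ∧ vld)) ∨ en ∨ ¬rdy) ∧ (¬vld ∨ en) ∧ (¬vld ∨ en ∨ rdy)
= (¬((vld ∨ ¬rdy ∧ vld) ∧ (rdy ∨ ¬rdy ∧ vld)) ∨ en ∨ ¬rdy) ∧ (¬vld ∨ en)   — absorption
= (¬(¬rdy ∧ vld ∨ vld ∧ rdy) ∨ en ∨ ¬rdy) ∧ (¬vld ∨ en)   — distribution
= (¬vld ∨ en ∨ ¬rdy) ∧ (¬vld ∨ en)   — distribution
= ¬vld ∨ en   — absorption

¬vld ∨ en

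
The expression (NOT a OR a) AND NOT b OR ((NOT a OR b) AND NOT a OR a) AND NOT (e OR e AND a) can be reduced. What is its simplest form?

(NOT a OR a) AND NOT b OR ((NOT a OR b) AND NOT a OR a) AND NOT (e OR e AND a)
= (NOT a OR a) AND NOT b OR (NOT a OR a) AND NOT (e OR e AND a)   — absorption
= (NOT a OR a) AND NOT b OR (NOT a OR a) AND NOT e   — absorption
= (NOT b OR NOT e) AND (NOT a OR a)   — distribution
= NOT b OR NOT e   — complement / identity

NOT b OR NOT e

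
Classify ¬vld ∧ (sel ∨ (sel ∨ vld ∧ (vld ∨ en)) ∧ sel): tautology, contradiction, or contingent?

¬vld ∧ (sel ∨ (sel ∨ vld ∧ (vld ∨ en)) ∧ sel)
= ¬vld ∧ (sel ∨ (sel ∨ vld) ∧ sel)
= ¬vld ∧ (sel ∨ sel)
= ¬vld ∧ sel
This depends on sel, vld, so it is not a constant.

contingent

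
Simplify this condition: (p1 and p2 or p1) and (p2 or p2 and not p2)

p1 and p2

(p1 and p2 or p1) and (p2 or p2 and not p2)
= p1 and (p2 or p2 and not p2)   — absorption
= p1 and p2   — complement / identity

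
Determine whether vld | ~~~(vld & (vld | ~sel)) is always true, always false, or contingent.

always true

vld | ~~~(vld & (vld | ~sel))
= vld | ~~~vld   — absorption
= vld | ~vld   — double negation
= 1   — complement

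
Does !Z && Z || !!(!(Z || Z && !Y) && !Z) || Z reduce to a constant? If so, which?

yes, True

!Z && Z || !!(!(Z || Z && !Y) && !Z) || Z
= !Z && Z || !!(!Z && !Z) || Z
= !Z && Z || !Z && !Z || Z
= !Z || Z
= true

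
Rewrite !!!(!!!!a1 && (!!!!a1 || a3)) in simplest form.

!a1

!!!(!!!!a1 && (!!!!a1 || a3))
= !!!!!!!a1
= !!!!!a1
= !!!a1
= !a1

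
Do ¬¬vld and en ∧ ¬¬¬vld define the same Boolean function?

No

E1: ¬¬vld
    = vld
E2: en ∧ ¬¬¬vld
    = en ∧ ¬vld
These differ: at en=0, vld=1, E1 = 1 but E2 = 0.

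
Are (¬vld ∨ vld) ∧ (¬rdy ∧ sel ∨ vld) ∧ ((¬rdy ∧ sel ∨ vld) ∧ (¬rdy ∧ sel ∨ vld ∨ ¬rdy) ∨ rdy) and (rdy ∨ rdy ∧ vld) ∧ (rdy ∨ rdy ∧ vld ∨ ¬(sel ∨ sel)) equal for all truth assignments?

E1: (¬vld ∨ vld) ∧ (¬rdy ∧ sel ∨ vld) ∧ ((¬rdy ∧ sel ∨ vld) ∧ (¬rdy ∧ sel ∨ vld ∨ ¬rdy) ∨ rdy)
    = (¬vld ∨ vld) ∧ (¬rdy ∧ sel ∨ vld) ∧ (¬rdy ∧ sel ∨ vld ∨ rdy)   — absorption
    = (¬vld ∨ vld) ∧ (¬rdy ∧ sel ∨ vld)   — absorption
    = ¬rdy ∧ sel ∨ vld   — complement / identity
E2: (rdy ∨ rdy ∧ vld) ∧ (rdy ∨ rdy ∧ vld ∨ ¬(sel ∨ sel))
    = (rdy ∨ rdy ∧ vld) ∧ (rdy ∨ rdy ∧ vld ∨ ¬sel)   — idempotence
    = rdy ∨ rdy ∧ vld   — absorption
    = rdy   — absorption
These differ: at rdy=0, sel=1, vld=0, E1 = 1 but E2 = 0.

No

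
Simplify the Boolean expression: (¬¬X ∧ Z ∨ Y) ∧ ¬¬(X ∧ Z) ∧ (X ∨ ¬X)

X ∧ Z

(¬¬X ∧ Z ∨ Y) ∧ ¬¬(X ∧ Z) ∧ (X ∨ ¬X)
= (X ∧ Z ∨ Y) ∧ ¬¬(X ∧ Z) ∧ (X ∨ ¬X)   (double negation)
= (X ∧ Z ∨ Y) ∧ X ∧ Z ∧ (X ∨ ¬X)   (double negation)
= (X ∧ Z ∨ Y) ∧ X ∧ Z   (complement / identity)
= X ∧ Z   (absorption)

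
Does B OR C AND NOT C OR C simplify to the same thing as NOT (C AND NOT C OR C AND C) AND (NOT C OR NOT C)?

E1: B OR C AND NOT C OR C
    = B OR C
E2: NOT (C AND NOT C OR C AND C) AND (NOT C OR NOT C)
    = NOT C AND (NOT C OR NOT C)
    = NOT C AND NOT C
    = NOT C
These differ: at B=0, C=1, E1 = 1 but E2 = 0.

No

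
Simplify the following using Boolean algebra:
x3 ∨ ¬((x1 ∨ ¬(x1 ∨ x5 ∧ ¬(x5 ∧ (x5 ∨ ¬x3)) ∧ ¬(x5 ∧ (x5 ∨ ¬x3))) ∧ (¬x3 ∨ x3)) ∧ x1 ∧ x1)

x3 ∨ ¬((x1 ∨ ¬(x1 ∨ x5 ∧ ¬(x5 ∧ (x5 ∨ ¬x3)) ∧ ¬(x5 ∧ (x5 ∨ ¬x3))) ∧ (¬x3 ∨ x3)) ∧ x1 ∧ x1)
= x3 ∨ ¬((x1 ∨ ¬(x1 ∨ x5 ∧ ¬(x5 ∧ (x5 ∨ ¬x3))) ∧ (¬x3 ∨ x3)) ∧ x1 ∧ x1)   [idempotence]
= x3 ∨ ¬((x1 ∨ ¬(x1 ∨ x5 ∧ ¬x5) ∧ (¬x3 ∨ x3)) ∧ x1 ∧ x1)   [absorption]
= x3 ∨ ¬((x1 ∨ ¬(x1 ∨ x5 ∧ ¬x5)) ∧ x1 ∧ x1)   [complement / identity]
= x3 ∨ ¬((x1 ∨ ¬x1) ∧ x1 ∧ x1)   [complement / identity]
= x3 ∨ ¬(x1 ∧ x1)   [complement / identity]
= x3 ∨ ¬x1   [idempotence]

x3 ∨ ¬x1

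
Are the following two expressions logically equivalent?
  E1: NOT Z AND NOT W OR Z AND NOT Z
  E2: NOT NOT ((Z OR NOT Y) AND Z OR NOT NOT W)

No

E1: NOT Z AND NOT W OR Z AND NOT Z
    = NOT Z AND NOT W
E2: NOT NOT ((Z OR NOT Y) AND Z OR NOT NOT W)
    = NOT NOT (Z OR NOT NOT W)
    = NOT NOT (Z OR W)
    = Z OR W
These differ: at W=1, Y=0, Z=1, E1 = 0 but E2 = 1.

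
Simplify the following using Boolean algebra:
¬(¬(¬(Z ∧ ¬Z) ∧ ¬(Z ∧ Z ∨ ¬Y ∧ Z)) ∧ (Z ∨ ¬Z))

¬(¬(¬(Z ∧ ¬Z) ∧ ¬(Z ∧ Z ∨ ¬Y ∧ Z)) ∧ (Z ∨ ¬Z))
= ¬¬(¬(Z ∧ ¬Z) ∧ ¬(Z ∧ Z ∨ ¬Y ∧ Z))   (complement / identity)
= ¬¬(¬(Z ∧ ¬Z) ∧ ¬((Z ∨ ¬Y) ∧ Z))   (distribution)
= ¬(Z ∧ ¬Z ∨ (Z ∨ ¬Y) ∧ Z)   (De Morgan)
= ¬((Z ∨ ¬Y) ∧ Z)   (complement / identity)
= ¬Z   (absorption)

¬Z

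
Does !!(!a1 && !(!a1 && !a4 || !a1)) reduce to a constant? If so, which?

yes, False

!!(!a1 && !(!a1 && !a4 || !a1))
= !!(!a1 && !!a1)   (absorption)
= !!(!a1 && a1)   (double negation)
= !a1 && a1   (double negation)
= false   (complement)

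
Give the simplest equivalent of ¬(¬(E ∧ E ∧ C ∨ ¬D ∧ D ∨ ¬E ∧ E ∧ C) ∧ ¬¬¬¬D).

¬(¬(E ∧ E ∧ C ∨ ¬D ∧ D ∨ ¬E ∧ E ∧ C) ∧ ¬¬¬¬D)
= E ∧ E ∧ C ∨ ¬D ∧ D ∨ ¬E ∧ E ∧ C ∨ ¬¬¬D   [De Morgan]
= E ∧ E ∧ C ∨ ¬E ∧ E ∧ C ∨ ¬¬¬D   [complement / identity]
= E ∧ C ∨ ¬¬¬D   [distribution]
= E ∧ C ∨ ¬D   [double negation]

E ∧ C ∨ ¬D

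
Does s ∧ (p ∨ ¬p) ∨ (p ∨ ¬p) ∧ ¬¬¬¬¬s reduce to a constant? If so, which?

s ∧ (p ∨ ¬p) ∨ (p ∨ ¬p) ∧ ¬¬¬¬¬s
= (s ∨ ¬¬¬¬¬s) ∧ (p ∨ ¬p)   [distribution]
= (s ∨ ¬¬¬s) ∧ (p ∨ ¬p)   [double negation]
= s ∨ ¬¬¬s   [complement / identity]
= s ∨ ¬s   [double negation]
= True   [complement]

yes, True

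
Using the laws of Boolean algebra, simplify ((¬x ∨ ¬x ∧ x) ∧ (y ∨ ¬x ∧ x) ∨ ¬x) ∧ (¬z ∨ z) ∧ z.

((¬x ∨ ¬x ∧ x) ∧ (y ∨ ¬x ∧ x) ∨ ¬x) ∧ (¬z ∨ z) ∧ z
= (¬x ∧ (y ∨ ¬x ∧ x) ∨ ¬x) ∧ (¬z ∨ z) ∧ z   [complement / identity]
= (¬x ∧ (y ∨ ¬x ∧ x) ∨ ¬x) ∧ z   [complement / identity]
= (¬x ∧ y ∨ ¬x) ∧ z   [complement / identity]
= ¬x ∧ z   [absorption]

¬x ∧ z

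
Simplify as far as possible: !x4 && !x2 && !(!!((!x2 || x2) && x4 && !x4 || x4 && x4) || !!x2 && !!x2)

!x4 && !x2

!x4 && !x2 && !(!!((!x2 || x2) && x4 && !x4 || x4 && x4) || !!x2 && !!x2)
= !x4 && !x2 && !(!!((!x2 || x2) && x4 && !x4 || x4 && x4) || !!x2)   — idempotence
= !x4 && !x2 && !((!x2 || x2) && x4 && !x4 || x4 && x4) && !x2   — De Morgan
= !x4 && !x2 && !(x4 && !x4 || x4 && x4) && !x2   — complement / identity
= !x4 && !x2 && !x4 && !x2   — distribution
= !x4 && !x2   — idempotence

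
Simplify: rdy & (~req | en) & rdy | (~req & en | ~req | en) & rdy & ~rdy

rdy & (~req | en) & rdy | (~req & en | ~req | en) & rdy & ~rdy
= rdy & (~req | en) & rdy | (~req | en) & rdy & ~rdy   — absorption
= (~req | en) & rdy   — distribution

(~req | en) & rdy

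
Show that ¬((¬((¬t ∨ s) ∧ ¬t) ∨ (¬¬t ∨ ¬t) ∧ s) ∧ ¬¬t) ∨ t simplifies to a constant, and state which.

¬((¬((¬t ∨ s) ∧ ¬t) ∨ (¬¬t ∨ ¬t) ∧ s) ∧ ¬¬t) ∨ t
= ¬((¬((¬t ∨ s) ∧ ¬t) ∨ (t ∨ ¬t) ∧ s) ∧ ¬¬t) ∨ t   (double negation)
= ¬((¬¬t ∨ (t ∨ ¬t) ∧ s) ∧ ¬¬t) ∨ t   (absorption)
= ¬((¬¬t ∨ s) ∧ ¬¬t) ∨ t   (complement / identity)
= ¬¬¬t ∨ t   (absorption)
= ¬t ∨ t   (double negation)
= True   (complement)

True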